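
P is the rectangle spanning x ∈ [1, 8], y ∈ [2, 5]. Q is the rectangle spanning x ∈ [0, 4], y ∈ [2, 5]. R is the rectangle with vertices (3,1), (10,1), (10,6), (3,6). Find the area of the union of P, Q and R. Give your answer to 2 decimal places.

44.00

By inclusion–exclusion:
Individual areas: |P| = 21, |Q| = 12, |R| = 35.
|P∩Q|: x∈[1,4], y∈[2,5] → 3·3 = 9.
|P∩R|: x∈[3,8], y∈[2,5] → 5·3 = 15.
|Q∩R|: x∈[3,4], y∈[2,5] → 1·3 = 3.
|P∩Q∩R| = 3.
|P ∪ Q ∪ R| = 68 − 27 + 3 = 44.00.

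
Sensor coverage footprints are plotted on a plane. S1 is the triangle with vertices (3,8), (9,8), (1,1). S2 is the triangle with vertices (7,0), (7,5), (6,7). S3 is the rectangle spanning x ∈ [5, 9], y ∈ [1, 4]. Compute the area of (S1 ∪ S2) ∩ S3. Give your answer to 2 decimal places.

The region (S1 ∪ S2) ∩ S3 is the polygon with vertices (7,1), (6.857,1), (6.429,4), (7,4).
By the shoelace formula its area is 1.07.

1.07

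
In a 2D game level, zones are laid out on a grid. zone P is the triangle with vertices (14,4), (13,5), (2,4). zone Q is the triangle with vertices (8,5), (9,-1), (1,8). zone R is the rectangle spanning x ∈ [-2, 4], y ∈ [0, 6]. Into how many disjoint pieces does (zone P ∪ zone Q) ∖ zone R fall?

(zone P ∪ zone Q) ∖ zone R is a single connected region.

1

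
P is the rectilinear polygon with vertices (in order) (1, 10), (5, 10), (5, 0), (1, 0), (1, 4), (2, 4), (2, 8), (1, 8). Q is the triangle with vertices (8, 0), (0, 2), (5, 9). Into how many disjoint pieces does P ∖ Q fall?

P ∖ Q splits into 3 disjoint pieces (area 11.3, area 5, area 0.1286).

3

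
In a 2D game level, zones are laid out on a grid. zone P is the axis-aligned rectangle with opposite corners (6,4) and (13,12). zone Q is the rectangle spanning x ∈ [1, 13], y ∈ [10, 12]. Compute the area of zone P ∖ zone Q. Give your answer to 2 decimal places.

|zone P∩zone Q|: x∈[6,13], y∈[10,12] → 7·2 = 14.
|zone P| = 56.
|zone P ∖ zone Q| = |zone P| − |zone P∩zone Q| = 56 − 14 = 42.00.

42.00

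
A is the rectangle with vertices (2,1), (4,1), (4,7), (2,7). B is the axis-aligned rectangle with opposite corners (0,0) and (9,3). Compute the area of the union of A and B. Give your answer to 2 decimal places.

35.00

By inclusion–exclusion:
Individual areas: |A| = 12, |B| = 27.
|A∩B|: x∈[2,4], y∈[1,3] → 2·2 = 4.
|A ∪ B| = 39 − 4 = 35.00.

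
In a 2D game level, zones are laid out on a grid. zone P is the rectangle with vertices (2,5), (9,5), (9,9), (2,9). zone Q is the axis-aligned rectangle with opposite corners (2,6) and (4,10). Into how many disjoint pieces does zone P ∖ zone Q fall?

zone P ∖ zone Q is a single connected region.

1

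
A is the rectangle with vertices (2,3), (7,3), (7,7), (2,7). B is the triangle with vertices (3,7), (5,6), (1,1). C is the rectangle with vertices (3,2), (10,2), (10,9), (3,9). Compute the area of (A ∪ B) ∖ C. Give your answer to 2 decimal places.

|A ∪ B| = 21.1.
|(A ∪ B) ∩ C| = 16.
|(A ∪ B) ∖ C| = 21.1 − 16 = 5.10.

5.10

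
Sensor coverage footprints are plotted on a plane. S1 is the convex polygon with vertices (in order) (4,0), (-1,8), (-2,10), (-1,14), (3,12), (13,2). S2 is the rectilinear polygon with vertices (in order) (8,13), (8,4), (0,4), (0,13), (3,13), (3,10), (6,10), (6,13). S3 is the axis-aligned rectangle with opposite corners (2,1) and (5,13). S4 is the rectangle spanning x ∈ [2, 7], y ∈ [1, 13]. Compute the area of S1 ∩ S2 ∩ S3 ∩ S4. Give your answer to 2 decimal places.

The intersection is the polygon with vertices (3,10), (5,10), (5,4), (2,4), (2,12.5), (3,12).
By the shoelace formula its area is 20.25.

20.25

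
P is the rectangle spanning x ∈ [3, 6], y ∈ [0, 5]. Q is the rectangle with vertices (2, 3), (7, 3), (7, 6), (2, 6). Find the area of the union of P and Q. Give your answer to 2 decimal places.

24.00

By inclusion–exclusion:
Individual areas: |P| = 15, |Q| = 15.
|P∩Q|: x∈[3,6], y∈[3,5] → 3·2 = 6.
|P ∪ Q| = 30 − 6 = 24.00.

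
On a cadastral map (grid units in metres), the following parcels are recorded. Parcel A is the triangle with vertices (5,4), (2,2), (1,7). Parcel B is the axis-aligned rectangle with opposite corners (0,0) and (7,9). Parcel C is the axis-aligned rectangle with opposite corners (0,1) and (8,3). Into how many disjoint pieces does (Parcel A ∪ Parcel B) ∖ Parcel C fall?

(Parcel A ∪ Parcel B) ∖ Parcel C splits into 2 disjoint pieces (area 7, area 42).

2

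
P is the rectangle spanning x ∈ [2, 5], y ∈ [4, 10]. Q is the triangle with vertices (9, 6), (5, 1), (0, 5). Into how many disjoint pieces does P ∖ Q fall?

P ∖ Q is a single connected region.

1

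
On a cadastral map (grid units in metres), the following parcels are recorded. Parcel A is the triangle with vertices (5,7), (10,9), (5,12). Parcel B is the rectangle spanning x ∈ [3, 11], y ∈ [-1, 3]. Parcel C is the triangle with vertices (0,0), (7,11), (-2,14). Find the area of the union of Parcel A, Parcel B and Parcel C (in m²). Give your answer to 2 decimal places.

100.76

By inclusion–exclusion:
Individual areas: |Parcel A| = 12.5, |Parcel B| = 32, |Parcel C| = 60.
|Parcel A∩Parcel B| = 0.
|Parcel A∩Parcel C| = 3.7437.
|Parcel B∩Parcel C| = 0.
|Parcel A∩Parcel B∩Parcel C| = 0.
|Parcel A ∪ Parcel B ∪ Parcel C| = 104.5 − 3.7437 + 0 = 100.76.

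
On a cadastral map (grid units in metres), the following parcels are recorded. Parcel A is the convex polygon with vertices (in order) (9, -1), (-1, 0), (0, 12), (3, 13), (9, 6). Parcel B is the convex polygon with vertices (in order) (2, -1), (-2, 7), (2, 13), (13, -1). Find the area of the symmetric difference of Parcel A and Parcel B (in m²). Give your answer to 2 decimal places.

34.78

|Parcel A| = 105.5, |Parcel B| = 105, |Parcel A∩Parcel B| = 87.8594.
|Parcel A △ Parcel B| = |Parcel A| + |Parcel B| − 2·|Parcel A∩Parcel B| = 105.5 + 105 − 175.7188 = 34.78.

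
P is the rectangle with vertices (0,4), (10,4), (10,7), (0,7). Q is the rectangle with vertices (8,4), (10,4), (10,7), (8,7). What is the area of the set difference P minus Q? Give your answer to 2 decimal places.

|P∩Q|: x∈[8,10], y∈[4,7] → 2·3 = 6.
|P| = 30.
|P ∖ Q| = |P| − |P∩Q| = 30 − 6 = 24.00.

24.00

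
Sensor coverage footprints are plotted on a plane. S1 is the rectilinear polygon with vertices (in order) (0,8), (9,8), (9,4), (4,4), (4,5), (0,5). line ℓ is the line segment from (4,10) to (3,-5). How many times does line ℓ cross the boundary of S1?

2

The segment meets the boundary at (3.667,5), (3.867,8).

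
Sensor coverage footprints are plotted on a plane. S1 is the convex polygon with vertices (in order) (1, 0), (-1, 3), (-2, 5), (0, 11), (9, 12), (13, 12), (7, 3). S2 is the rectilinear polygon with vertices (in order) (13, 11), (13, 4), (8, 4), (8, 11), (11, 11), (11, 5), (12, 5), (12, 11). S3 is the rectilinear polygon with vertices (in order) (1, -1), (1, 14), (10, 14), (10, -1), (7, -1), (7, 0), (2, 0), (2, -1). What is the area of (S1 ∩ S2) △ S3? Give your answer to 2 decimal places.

122.83

|S1 ∩ S2| = 12.8333.
|(S1 ∩ S2) ∩ S3| = 10.
|(S1 ∩ S2) △ S3| = 12.8333 + 130 − 20 = 122.83.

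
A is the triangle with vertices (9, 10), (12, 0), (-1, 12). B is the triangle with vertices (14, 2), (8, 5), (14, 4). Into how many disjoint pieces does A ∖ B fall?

A ∖ B is a single connected region.

1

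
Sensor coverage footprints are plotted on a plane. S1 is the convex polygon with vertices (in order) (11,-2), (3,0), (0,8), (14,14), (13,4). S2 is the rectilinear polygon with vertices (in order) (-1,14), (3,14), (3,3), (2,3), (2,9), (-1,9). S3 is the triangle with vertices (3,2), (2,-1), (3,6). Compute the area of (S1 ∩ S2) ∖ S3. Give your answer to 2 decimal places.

5.43

|S1 ∩ S2| = 6.0714.
|(S1 ∩ S2) ∩ S3| = 0.6429.
|(S1 ∩ S2) ∖ S3| = 6.0714 − 0.6429 = 5.43.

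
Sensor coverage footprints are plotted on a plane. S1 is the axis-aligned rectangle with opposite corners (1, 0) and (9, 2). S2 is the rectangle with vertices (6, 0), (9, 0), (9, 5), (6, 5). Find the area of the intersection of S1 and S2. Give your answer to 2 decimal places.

6.00

|S1∩S2|: x∈[6,9], y∈[0,2] → 3·2 = 6.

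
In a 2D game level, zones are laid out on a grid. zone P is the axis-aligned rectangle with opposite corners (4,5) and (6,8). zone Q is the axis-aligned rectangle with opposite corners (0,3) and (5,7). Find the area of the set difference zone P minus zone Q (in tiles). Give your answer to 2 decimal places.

4.00

|zone P∩zone Q|: x∈[4,5], y∈[5,7] → 1·2 = 2.
|zone P| = 6.
|zone P ∖ zone Q| = |zone P| − |zone P∩zone Q| = 6 − 2 = 4.00.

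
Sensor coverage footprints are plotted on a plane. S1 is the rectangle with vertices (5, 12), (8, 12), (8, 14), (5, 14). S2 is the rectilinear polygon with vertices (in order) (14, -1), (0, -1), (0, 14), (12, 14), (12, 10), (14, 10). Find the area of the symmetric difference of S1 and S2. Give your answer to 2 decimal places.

|S1| = 6, |S2| = 202, |S1∩S2| = 6.
|S1 △ S2| = |S1| + |S2| − 2·|S1∩S2| = 6 + 202 − 12 = 196.00.

196.00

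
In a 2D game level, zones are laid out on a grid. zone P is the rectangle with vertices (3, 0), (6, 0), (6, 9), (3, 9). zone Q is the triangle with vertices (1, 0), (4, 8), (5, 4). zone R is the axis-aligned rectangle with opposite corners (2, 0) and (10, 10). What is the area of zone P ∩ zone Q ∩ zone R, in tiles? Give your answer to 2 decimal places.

The intersection is the polygon with vertices (4,8), (5,4), (3,2), (3,5.333).
By the shoelace formula its area is 6.67.

6.67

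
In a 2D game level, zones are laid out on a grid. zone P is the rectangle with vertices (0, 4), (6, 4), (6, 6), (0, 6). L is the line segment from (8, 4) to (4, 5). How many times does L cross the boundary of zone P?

The segment meets the boundary at (6,4.5).

1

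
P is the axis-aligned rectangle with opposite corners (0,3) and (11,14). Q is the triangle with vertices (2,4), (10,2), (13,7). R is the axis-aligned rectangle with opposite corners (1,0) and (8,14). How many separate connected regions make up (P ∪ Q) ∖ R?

2

(P ∪ Q) ∖ R splits into 2 disjoint pieces (area 37.5879, area 11).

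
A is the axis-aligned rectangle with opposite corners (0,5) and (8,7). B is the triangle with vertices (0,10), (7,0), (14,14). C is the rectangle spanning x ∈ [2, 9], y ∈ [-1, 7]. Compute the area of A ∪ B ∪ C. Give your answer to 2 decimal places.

116.85

By inclusion–exclusion:
Individual areas: |A| = 16, |B| = 84, |C| = 56.
|A∩B| = 10.4.
|A∩C|: x∈[2,8], y∈[5,7] → 6·2 = 12.
|B∩C| = 27.15.
|A∩B∩C| = 10.4.
|A ∪ B ∪ C| = 156 − 49.55 + 10.4 = 116.85.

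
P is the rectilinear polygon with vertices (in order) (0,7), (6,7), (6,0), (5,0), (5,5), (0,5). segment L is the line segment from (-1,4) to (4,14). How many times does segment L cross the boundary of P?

The segment meets the boundary at (0.5,7), (0,6).

2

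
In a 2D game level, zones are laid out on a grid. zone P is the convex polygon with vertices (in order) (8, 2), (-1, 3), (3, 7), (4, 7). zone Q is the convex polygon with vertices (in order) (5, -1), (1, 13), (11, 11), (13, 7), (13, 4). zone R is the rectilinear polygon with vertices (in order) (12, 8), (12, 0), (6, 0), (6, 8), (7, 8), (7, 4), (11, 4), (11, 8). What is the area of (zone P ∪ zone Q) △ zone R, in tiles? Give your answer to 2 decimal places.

|zone P ∪ zone Q| = 112.5282.
|(zone P ∪ zone Q) ∩ zone R| = 22.8875.
|(zone P ∪ zone Q) △ zone R| = 112.5282 + 32 − 45.775 = 98.75.

98.75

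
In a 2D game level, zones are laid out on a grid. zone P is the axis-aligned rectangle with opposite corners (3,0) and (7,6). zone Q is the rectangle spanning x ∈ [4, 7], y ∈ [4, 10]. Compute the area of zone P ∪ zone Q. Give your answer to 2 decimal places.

36.00

By inclusion–exclusion:
Individual areas: |zone P| = 24, |zone Q| = 18.
|zone P∩zone Q|: x∈[4,7], y∈[4,6] → 3·2 = 6.
|zone P ∪ zone Q| = 42 − 6 = 36.00.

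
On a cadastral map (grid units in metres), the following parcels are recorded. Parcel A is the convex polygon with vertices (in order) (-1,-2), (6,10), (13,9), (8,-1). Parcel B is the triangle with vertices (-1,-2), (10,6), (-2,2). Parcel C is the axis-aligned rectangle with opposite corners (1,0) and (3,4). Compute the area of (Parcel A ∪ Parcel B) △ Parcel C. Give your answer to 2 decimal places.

91.03

|Parcel A ∪ Parcel B| = 96.9655.
|(Parcel A ∪ Parcel B) ∩ Parcel C| = 6.9655.
|(Parcel A ∪ Parcel B) △ Parcel C| = 96.9655 + 8 − 13.931 = 91.03.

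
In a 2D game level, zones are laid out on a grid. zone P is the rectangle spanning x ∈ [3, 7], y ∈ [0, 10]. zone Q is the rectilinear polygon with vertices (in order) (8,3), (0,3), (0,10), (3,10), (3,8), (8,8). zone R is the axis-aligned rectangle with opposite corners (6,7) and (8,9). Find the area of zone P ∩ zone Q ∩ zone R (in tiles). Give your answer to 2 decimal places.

The intersection is the polygon with vertices (7,8), (7,7), (6,7), (6,8).
By the shoelace formula its area is 1.00.

1.00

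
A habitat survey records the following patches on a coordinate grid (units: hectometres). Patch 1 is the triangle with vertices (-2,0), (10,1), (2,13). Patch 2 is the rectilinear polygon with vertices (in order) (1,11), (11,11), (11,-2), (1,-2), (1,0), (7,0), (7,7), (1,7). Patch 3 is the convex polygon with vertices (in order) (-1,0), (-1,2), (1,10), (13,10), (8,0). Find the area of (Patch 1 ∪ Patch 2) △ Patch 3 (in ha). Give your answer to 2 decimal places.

51.70

|Patch 1 ∪ Patch 2| = 142.4487.
|(Patch 1 ∪ Patch 2) ∩ Patch 3| = 98.875.
|(Patch 1 ∪ Patch 2) △ Patch 3| = 142.4487 + 107 − 197.75 = 51.70.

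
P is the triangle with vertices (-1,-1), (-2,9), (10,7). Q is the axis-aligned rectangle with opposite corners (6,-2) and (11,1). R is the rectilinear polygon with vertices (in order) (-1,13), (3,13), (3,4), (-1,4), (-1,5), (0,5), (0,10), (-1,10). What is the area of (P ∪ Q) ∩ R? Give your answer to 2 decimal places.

14.25

The region (P ∪ Q) ∩ R is the polygon with vertices (3,8.167), (3,4), (-1,4), (-1,5), (0,5), (0,8.667).
By the shoelace formula its area is 14.25.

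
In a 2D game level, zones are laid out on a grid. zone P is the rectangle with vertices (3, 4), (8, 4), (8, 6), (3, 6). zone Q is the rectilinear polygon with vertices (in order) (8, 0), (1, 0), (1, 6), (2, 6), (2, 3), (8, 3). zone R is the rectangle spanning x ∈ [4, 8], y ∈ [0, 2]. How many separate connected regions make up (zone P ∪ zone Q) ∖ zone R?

(zone P ∪ zone Q) ∖ zone R splits into 2 disjoint pieces (area 10, area 16).

2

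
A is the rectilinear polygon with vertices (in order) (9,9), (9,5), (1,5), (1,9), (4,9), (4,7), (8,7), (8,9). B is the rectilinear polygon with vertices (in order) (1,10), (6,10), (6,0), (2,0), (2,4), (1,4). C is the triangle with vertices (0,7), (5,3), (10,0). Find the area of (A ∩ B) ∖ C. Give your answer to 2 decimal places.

15.69

|A ∩ B| = 16.
|(A ∩ B) ∩ C| = 0.3071.
|(A ∩ B) ∖ C| = 16 − 0.3071 = 15.69.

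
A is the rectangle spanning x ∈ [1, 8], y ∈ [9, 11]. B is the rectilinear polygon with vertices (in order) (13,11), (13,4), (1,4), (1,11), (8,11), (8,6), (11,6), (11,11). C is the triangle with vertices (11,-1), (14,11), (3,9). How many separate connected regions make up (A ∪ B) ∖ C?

3

(A ∪ B) ∖ C splits into 3 disjoint pieces (area 0.7273, area 1.125, area 31.7273).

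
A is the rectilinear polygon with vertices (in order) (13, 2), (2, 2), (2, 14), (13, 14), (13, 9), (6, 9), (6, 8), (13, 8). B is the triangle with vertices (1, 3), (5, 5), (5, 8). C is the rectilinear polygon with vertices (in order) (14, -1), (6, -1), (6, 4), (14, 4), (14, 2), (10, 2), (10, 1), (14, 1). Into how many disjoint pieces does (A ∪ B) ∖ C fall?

1

(A ∪ B) ∖ C is a single connected region.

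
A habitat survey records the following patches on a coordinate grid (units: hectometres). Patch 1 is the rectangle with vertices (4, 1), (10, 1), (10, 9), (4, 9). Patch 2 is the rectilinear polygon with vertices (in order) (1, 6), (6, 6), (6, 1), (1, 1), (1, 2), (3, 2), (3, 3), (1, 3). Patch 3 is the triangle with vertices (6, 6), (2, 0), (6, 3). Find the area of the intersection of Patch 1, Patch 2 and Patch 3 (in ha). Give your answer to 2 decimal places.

The intersection is the polygon with vertices (6,3), (4,1.5), (4,3), (6,6).
By the shoelace formula its area is 4.50.

4.50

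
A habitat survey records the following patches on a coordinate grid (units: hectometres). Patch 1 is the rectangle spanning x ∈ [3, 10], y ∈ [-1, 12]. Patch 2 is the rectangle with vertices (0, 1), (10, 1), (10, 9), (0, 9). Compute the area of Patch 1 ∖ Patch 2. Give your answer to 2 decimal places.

|Patch 1∩Patch 2|: x∈[3,10], y∈[1,9] → 7·8 = 56.
|Patch 1| = 91.
|Patch 1 ∖ Patch 2| = |Patch 1| − |Patch 1∩Patch 2| = 91 − 56 = 35.00.

35.00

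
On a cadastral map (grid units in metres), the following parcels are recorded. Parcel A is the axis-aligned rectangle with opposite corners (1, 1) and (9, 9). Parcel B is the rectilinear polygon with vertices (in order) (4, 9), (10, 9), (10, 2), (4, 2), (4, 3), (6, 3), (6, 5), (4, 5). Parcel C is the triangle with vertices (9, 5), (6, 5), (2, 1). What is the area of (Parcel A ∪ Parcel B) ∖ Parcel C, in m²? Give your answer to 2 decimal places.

65.00

|Parcel A ∪ Parcel B| = 71.
|(Parcel A ∪ Parcel B) ∩ Parcel C| = 6.
|(Parcel A ∪ Parcel B) ∖ Parcel C| = 71 − 6 = 65.00.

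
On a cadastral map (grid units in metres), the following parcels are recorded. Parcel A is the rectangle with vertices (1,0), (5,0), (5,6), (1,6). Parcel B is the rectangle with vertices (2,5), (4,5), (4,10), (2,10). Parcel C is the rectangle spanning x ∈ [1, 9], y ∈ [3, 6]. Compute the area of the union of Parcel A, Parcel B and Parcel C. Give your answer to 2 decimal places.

By inclusion–exclusion:
Individual areas: |Parcel A| = 24, |Parcel B| = 10, |Parcel C| = 24.
|Parcel A∩Parcel B|: x∈[2,4], y∈[5,6] → 2·1 = 2.
|Parcel A∩Parcel C|: x∈[1,5], y∈[3,6] → 4·3 = 12.
|Parcel B∩Parcel C|: x∈[2,4], y∈[5,6] → 2·1 = 2.
|Parcel A∩Parcel B∩Parcel C| = 2.
|Parcel A ∪ Parcel B ∪ Parcel C| = 58 − 16 + 2 = 44.00.

44.00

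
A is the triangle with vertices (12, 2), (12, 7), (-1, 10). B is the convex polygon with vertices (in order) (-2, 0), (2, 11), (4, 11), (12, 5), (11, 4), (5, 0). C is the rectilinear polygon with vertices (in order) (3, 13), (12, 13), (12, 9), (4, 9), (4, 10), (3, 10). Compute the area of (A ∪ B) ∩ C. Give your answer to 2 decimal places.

The region (A ∪ B) ∩ C is the polygon with vertices (4,11), (6.667,9), (4,9), (4,10), (3,10), (3,11).
By the shoelace formula its area is 3.67.

3.67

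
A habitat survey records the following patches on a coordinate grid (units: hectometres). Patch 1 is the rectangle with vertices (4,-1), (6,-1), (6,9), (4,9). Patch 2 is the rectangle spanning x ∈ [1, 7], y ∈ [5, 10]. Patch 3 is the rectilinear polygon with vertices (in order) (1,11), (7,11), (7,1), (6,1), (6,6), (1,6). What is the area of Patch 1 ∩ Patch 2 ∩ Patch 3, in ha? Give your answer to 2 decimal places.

6.00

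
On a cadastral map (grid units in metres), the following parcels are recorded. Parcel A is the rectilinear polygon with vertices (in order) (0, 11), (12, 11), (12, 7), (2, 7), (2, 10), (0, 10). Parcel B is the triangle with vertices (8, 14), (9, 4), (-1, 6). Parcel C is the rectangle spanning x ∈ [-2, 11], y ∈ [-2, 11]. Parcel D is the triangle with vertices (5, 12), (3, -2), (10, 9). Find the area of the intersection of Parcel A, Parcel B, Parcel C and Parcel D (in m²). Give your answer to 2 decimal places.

14.86

The intersection is the polygon with vertices (4.286,7), (4.857,11), (6.667,11), (8.404,9.957), (8.7,7).
By the shoelace formula its area is 14.86.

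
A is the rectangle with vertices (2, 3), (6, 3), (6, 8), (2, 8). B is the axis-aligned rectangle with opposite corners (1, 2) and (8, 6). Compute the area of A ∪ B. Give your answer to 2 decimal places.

By inclusion–exclusion:
Individual areas: |A| = 20, |B| = 28.
|A∩B|: x∈[2,6], y∈[3,6] → 4·3 = 12.
|A ∪ B| = 48 − 12 = 36.00.

36.00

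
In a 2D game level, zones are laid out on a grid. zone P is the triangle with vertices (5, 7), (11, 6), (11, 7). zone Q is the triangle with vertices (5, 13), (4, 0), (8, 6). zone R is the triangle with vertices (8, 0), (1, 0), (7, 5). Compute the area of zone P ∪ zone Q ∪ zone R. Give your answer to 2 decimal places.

38.64

By inclusion–exclusion:
Individual areas: |zone P| = 3, |zone Q| = 23, |zone R| = 17.5.
|zone P∩zone Q| = 0.5934.
|zone P∩zone R| = 0.
|zone Q∩zone R| = 4.2624.
|zone P∩zone Q∩zone R| = 0.
|zone P ∪ zone Q ∪ zone R| = 43.5 − 4.8558 + 0 = 38.64.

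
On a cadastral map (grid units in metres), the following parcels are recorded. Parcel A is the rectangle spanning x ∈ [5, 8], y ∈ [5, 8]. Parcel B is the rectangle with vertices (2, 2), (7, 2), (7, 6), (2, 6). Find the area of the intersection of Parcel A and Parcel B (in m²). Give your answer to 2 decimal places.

2.00

|Parcel A∩Parcel B|: x∈[5,7], y∈[5,6] → 2·1 = 2.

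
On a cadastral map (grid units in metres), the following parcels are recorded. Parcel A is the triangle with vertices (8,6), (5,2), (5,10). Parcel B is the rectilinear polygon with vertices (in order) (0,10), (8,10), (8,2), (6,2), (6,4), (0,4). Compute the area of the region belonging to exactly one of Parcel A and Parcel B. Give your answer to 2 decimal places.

|Parcel A| = 12, |Parcel B| = 52, |Parcel A∩Parcel B| = 10.6667.
|Parcel A △ Parcel B| = |Parcel A| + |Parcel B| − 2·|Parcel A∩Parcel B| = 12 + 52 − 21.3333 = 42.67.

42.67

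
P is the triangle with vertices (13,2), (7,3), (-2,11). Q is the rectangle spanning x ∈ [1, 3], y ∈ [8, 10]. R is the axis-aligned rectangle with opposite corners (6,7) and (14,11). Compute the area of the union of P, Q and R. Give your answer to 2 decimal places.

By inclusion–exclusion:
Individual areas: |P| = 19.5, |Q| = 4, |R| = 32.
|P∩Q| = 1.1375.
|P∩R| = 0.
|Q∩R| = 0 (no overlap).
|P∩Q∩R| = 0.
|P ∪ Q ∪ R| = 55.5 − 1.1375 + 0 = 54.36.

54.36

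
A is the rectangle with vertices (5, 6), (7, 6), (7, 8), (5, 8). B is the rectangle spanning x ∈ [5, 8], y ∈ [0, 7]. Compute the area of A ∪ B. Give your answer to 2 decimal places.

23.00

By inclusion–exclusion:
Individual areas: |A| = 4, |B| = 21.
|A∩B|: x∈[5,7], y∈[6,7] → 2·1 = 2.
|A ∪ B| = 25 − 2 = 23.00.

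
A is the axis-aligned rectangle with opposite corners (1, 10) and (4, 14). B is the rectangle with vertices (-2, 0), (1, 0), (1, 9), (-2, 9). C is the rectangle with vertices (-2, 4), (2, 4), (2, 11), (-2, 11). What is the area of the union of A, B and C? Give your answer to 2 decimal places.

By inclusion–exclusion:
Individual areas: |A| = 12, |B| = 27, |C| = 28.
|A∩B| = 0 (no overlap).
|A∩C|: x∈[1,2], y∈[10,11] → 1·1 = 1.
|B∩C|: x∈[-2,1], y∈[4,9] → 3·5 = 15.
|A∩B∩C| = 0.
|A ∪ B ∪ C| = 67 − 16 + 0 = 51.00.

51.00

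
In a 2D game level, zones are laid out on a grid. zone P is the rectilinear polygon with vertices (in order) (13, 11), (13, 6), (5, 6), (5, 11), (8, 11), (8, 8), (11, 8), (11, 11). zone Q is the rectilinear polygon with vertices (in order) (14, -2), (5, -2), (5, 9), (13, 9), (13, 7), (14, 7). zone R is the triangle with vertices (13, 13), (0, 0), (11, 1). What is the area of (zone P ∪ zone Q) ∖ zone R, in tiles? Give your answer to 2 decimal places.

57.03

|zone P ∪ zone Q| = 107.
|(zone P ∪ zone Q) ∩ zone R| = 49.9697.
|(zone P ∪ zone Q) ∖ zone R| = 107 − 49.9697 = 57.03.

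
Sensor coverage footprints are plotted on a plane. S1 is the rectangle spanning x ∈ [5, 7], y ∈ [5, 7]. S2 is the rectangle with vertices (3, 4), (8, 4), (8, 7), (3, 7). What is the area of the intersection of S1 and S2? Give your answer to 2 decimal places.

|S1∩S2|: x∈[5,7], y∈[5,7] → 2·2 = 4.

4.00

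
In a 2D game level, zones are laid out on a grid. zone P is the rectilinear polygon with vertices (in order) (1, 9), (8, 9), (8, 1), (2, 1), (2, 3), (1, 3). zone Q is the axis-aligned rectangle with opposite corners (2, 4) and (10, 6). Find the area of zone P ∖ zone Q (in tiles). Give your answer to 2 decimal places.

|zone P| = 54, |zone P∩zone Q| = 12.
|zone P ∖ zone Q| = |zone P| − |zone P∩zone Q| = 54 − 12 = 42.00.

42.00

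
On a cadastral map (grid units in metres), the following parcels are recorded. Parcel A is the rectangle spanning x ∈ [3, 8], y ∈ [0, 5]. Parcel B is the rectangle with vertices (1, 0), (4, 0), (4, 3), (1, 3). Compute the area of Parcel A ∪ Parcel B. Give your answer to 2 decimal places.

31.00

By inclusion–exclusion:
Individual areas: |Parcel A| = 25, |Parcel B| = 9.
|Parcel A∩Parcel B|: x∈[3,4], y∈[0,3] → 1·3 = 3.
|Parcel A ∪ Parcel B| = 34 − 3 = 31.00.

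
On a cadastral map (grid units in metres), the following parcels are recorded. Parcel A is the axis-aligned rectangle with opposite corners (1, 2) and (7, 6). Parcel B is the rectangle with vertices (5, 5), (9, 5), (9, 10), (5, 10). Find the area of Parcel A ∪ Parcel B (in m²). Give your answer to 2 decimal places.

By inclusion–exclusion:
Individual areas: |Parcel A| = 24, |Parcel B| = 20.
|Parcel A∩Parcel B|: x∈[5,7], y∈[5,6] → 2·1 = 2.
|Parcel A ∪ Parcel B| = 44 − 2 = 42.00.

42.00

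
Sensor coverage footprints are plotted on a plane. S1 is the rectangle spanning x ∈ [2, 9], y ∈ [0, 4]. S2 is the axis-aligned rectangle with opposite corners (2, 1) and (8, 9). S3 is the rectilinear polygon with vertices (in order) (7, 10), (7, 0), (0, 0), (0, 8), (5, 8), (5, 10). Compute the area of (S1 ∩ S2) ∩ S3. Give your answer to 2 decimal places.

15.00

The region (S1 ∩ S2) ∩ S3 is the polygon with vertices (2,1), (2,4), (7,4), (7,1).
By the shoelace formula its area is 15.00.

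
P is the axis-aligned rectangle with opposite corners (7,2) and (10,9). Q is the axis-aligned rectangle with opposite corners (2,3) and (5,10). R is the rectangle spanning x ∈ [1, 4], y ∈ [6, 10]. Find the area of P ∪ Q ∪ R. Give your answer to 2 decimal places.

By inclusion–exclusion:
Individual areas: |P| = 21, |Q| = 21, |R| = 12.
|P∩Q| = 0 (no overlap).
|P∩R| = 0 (no overlap).
|Q∩R|: x∈[2,4], y∈[6,10] → 2·4 = 8.
|P∩Q∩R| = 0.
|P ∪ Q ∪ R| = 54 − 8 + 0 = 46.00.

46.00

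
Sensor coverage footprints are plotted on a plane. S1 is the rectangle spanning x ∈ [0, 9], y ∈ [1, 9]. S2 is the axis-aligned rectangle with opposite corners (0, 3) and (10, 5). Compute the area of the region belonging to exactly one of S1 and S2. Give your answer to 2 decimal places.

56.00

|S1∩S2|: x∈[0,9], y∈[3,5] → 9·2 = 18.
|S1 △ S2| = |S1| + |S2| − 2·|S1∩S2| = 72 + 20 − 36 = 56.00.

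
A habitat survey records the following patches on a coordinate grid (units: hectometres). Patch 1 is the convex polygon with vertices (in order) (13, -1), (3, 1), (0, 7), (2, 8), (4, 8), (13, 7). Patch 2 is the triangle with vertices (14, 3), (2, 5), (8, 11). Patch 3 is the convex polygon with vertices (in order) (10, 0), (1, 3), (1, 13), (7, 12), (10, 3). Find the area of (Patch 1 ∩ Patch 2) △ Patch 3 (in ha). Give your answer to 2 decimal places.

|Patch 1 ∩ Patch 2| = 31.2242.
|(Patch 1 ∩ Patch 2) ∩ Patch 3| = 19.7118.
|(Patch 1 ∩ Patch 2) △ Patch 3| = 31.2242 + 84 − 39.4235 = 75.80.

75.80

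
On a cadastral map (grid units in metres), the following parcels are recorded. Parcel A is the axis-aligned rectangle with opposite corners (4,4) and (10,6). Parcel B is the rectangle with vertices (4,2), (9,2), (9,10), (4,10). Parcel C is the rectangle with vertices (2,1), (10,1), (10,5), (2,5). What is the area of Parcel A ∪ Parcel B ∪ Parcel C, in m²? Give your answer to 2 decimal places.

By inclusion–exclusion:
Individual areas: |Parcel A| = 12, |Parcel B| = 40, |Parcel C| = 32.
|Parcel A∩Parcel B|: x∈[4,9], y∈[4,6] → 5·2 = 10.
|Parcel A∩Parcel C|: x∈[4,10], y∈[4,5] → 6·1 = 6.
|Parcel B∩Parcel C|: x∈[4,9], y∈[2,5] → 5·3 = 15.
|Parcel A∩Parcel B∩Parcel C| = 5.
|Parcel A ∪ Parcel B ∪ Parcel C| = 84 − 31 + 5 = 58.00.

58.00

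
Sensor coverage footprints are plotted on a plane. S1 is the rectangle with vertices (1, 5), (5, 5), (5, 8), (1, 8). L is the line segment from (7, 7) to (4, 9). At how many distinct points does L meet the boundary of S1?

The segment lies entirely outside S1 and never meets its boundary.

0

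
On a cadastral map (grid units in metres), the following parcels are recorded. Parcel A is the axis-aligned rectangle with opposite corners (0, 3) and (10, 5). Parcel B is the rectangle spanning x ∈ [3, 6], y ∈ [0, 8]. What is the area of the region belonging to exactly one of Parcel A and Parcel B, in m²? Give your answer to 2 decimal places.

|Parcel A∩Parcel B|: x∈[3,6], y∈[3,5] → 3·2 = 6.
|Parcel A △ Parcel B| = |Parcel A| + |Parcel B| − 2·|Parcel A∩Parcel B| = 20 + 24 − 12 = 32.00.

32.00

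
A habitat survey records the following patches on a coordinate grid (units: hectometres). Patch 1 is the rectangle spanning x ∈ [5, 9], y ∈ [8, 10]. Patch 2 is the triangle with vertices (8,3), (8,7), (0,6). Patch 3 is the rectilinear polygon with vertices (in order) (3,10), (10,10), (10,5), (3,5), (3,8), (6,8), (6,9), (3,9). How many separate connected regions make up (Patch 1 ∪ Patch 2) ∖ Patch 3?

2

(Patch 1 ∪ Patch 2) ∖ Patch 3 splits into 2 disjoint pieces (area 1, area 7.5625).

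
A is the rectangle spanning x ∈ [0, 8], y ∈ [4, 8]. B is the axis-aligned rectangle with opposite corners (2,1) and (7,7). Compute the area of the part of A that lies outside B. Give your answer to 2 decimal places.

17.00

|A∩B|: x∈[2,7], y∈[4,7] → 5·3 = 15.
|A| = 32.
|A ∖ B| = |A| − |A∩B| = 32 − 15 = 17.00.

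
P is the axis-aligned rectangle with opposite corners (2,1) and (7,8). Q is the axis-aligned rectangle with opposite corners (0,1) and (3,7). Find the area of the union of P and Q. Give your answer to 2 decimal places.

47.00

By inclusion–exclusion:
Individual areas: |P| = 35, |Q| = 18.
|P∩Q|: x∈[2,3], y∈[1,7] → 1·6 = 6.
|P ∪ Q| = 53 − 6 = 47.00.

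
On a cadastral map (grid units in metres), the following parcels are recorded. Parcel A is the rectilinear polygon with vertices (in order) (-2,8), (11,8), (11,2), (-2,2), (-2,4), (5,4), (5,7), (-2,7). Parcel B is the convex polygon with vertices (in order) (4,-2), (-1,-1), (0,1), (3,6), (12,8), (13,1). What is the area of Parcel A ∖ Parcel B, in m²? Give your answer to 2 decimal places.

18.73

|Parcel A| = 57, |Parcel A∩Parcel B| = 38.2667.
|Parcel A ∖ Parcel B| = |Parcel A| − |Parcel A∩Parcel B| = 57 − 38.2667 = 18.73.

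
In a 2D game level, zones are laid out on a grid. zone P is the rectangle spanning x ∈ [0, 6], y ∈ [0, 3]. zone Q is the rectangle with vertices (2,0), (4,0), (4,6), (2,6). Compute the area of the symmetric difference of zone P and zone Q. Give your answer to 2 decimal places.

|zone P∩zone Q|: x∈[2,4], y∈[0,3] → 2·3 = 6.
|zone P △ zone Q| = |zone P| + |zone Q| − 2·|zone P∩zone Q| = 18 + 12 − 12 = 18.00.

18.00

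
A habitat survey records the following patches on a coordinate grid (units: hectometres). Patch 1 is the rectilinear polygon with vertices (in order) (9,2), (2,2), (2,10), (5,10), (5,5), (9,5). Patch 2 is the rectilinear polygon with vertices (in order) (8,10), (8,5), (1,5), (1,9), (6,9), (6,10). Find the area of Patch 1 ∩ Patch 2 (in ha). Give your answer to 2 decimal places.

12.00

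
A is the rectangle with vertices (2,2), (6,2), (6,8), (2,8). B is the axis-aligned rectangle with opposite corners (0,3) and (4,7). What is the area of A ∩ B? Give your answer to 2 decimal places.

|A∩B|: x∈[2,4], y∈[3,7] → 2·4 = 8.

8.00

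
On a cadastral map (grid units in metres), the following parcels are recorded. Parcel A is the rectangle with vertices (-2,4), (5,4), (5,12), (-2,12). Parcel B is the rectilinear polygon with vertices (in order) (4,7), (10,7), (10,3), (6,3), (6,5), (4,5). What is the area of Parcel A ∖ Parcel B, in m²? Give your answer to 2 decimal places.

54.00

|Parcel A| = 56, |Parcel A∩Parcel B| = 2.
|Parcel A ∖ Parcel B| = |Parcel A| − |Parcel A∩Parcel B| = 56 − 2 = 54.00.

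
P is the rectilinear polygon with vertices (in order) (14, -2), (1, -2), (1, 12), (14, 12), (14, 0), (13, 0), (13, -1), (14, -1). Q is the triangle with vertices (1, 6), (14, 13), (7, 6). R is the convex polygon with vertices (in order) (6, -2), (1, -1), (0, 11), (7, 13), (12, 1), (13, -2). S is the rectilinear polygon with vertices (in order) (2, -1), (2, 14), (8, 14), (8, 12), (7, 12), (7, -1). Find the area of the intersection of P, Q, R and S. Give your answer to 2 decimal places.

9.42

The intersection is the polygon with vertices (2,6), (2,6.538), (7,9.231), (7,6).
By the shoelace formula its area is 9.42.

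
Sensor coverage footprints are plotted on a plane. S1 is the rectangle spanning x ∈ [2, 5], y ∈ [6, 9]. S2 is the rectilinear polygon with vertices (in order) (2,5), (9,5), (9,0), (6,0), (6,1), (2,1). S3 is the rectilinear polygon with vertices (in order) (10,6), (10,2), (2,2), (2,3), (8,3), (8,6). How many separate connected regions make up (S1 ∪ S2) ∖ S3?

3

(S1 ∪ S2) ∖ S3 splits into 3 disjoint pieces (area 9, area 12, area 10).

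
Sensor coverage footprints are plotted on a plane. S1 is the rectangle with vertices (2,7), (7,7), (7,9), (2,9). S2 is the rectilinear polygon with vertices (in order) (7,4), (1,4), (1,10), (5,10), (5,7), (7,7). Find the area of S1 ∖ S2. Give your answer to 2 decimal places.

|S1| = 10, |S1∩S2| = 6.
|S1 ∖ S2| = |S1| − |S1∩S2| = 10 − 6 = 4.00.

4.00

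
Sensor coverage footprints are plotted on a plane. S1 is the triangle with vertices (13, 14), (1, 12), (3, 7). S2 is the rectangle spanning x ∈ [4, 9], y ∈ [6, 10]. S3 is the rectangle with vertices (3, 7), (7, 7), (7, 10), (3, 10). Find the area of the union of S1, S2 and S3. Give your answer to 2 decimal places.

48.57

By inclusion–exclusion:
Individual areas: |S1| = 32, |S2| = 20, |S3| = 12.
|S1∩S2| = 3.7786.
|S1∩S3| = 6.4.
|S2∩S3|: x∈[4,7], y∈[7,10] → 3·3 = 9.
|S1∩S2∩S3| = 3.75.
|S1 ∪ S2 ∪ S3| = 64 − 19.1786 + 3.75 = 48.57.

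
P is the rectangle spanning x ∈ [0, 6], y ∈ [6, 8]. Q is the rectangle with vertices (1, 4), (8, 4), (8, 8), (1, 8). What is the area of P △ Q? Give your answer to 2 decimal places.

20.00

|P∩Q|: x∈[1,6], y∈[6,8] → 5·2 = 10.
|P △ Q| = |P| + |Q| − 2·|P∩Q| = 12 + 28 − 20 = 20.00.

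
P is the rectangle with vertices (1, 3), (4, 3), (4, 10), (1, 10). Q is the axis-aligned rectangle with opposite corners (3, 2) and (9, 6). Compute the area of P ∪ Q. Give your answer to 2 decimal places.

By inclusion–exclusion:
Individual areas: |P| = 21, |Q| = 24.
|P∩Q|: x∈[3,4], y∈[3,6] → 1·3 = 3.
|P ∪ Q| = 45 − 3 = 42.00.

42.00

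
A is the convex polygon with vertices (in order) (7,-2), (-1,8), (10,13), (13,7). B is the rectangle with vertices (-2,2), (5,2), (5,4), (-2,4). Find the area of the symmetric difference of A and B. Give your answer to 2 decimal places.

112.50

|A| = 106.5, |B| = 14, |A∩B| = 4.
|A △ B| = |A| + |B| − 2·|A∩B| = 106.5 + 14 − 8 = 112.50.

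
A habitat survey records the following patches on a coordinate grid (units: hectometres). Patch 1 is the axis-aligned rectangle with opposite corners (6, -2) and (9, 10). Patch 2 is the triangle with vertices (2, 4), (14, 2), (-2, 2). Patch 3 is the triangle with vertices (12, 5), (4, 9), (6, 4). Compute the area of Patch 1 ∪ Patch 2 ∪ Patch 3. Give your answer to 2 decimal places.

By inclusion–exclusion:
Individual areas: |Patch 1| = 36, |Patch 2| = 16, |Patch 3| = 16.
|Patch 1∩Patch 2| = 3.25.
|Patch 1∩Patch 3| = 9.
|Patch 2∩Patch 3| = 0.
|Patch 1∩Patch 2∩Patch 3| = 0.
|Patch 1 ∪ Patch 2 ∪ Patch 3| = 68 − 12.25 + 0 = 55.75.

55.75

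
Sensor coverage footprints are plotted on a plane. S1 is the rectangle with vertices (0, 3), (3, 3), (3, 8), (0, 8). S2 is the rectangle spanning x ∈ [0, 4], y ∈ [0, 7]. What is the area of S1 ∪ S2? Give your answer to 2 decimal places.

By inclusion–exclusion:
Individual areas: |S1| = 15, |S2| = 28.
|S1∩S2|: x∈[0,3], y∈[3,7] → 3·4 = 12.
|S1 ∪ S2| = 43 − 12 = 31.00.

31.00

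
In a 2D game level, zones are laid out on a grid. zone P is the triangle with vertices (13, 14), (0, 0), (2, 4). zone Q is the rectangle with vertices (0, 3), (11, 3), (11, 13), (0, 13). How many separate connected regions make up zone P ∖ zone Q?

zone P ∖ zone Q splits into 2 disjoint pieces (area 0.3357, area 1.9286).

2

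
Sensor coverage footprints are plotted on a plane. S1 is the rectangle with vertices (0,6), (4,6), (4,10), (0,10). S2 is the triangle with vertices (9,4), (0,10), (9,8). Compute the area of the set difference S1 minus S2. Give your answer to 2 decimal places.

|S1| = 16, |S1∩S2| = 3.5556.
|S1 ∖ S2| = |S1| − |S1∩S2| = 16 − 3.5556 = 12.44.

12.44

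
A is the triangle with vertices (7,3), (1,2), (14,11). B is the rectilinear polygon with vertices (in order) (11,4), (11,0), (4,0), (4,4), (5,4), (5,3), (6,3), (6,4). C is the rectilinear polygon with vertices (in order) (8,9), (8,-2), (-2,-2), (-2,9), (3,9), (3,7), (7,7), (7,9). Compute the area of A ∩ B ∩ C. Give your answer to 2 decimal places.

3.19

The intersection is the polygon with vertices (4,4), (5,4), (5,3), (6,3), (6,4), (7.875,4), (7,3), (4,2.5).
By the shoelace formula its area is 3.19.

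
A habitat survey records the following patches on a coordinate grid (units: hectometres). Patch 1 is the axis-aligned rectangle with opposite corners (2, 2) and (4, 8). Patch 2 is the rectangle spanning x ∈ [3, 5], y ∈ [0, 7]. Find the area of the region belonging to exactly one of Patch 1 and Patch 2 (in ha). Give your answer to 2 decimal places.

16.00

|Patch 1∩Patch 2|: x∈[3,4], y∈[2,7] → 1·5 = 5.
|Patch 1 △ Patch 2| = |Patch 1| + |Patch 2| − 2·|Patch 1∩Patch 2| = 12 + 14 − 10 = 16.00.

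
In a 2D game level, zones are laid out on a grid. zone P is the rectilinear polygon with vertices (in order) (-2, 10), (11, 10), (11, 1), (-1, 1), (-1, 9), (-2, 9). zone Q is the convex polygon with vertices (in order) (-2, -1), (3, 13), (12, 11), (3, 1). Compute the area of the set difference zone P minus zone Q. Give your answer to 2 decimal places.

|zone P| = 109, |zone P∩zone Q| = 60.4373.
|zone P ∖ zone Q| = |zone P| − |zone P∩zone Q| = 109 − 60.4373 = 48.56.

48.56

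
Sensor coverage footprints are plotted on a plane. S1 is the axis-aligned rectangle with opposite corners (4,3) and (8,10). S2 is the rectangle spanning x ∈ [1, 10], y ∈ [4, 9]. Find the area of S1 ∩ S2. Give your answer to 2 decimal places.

20.00

|S1∩S2|: x∈[4,8], y∈[4,9] → 4·5 = 20.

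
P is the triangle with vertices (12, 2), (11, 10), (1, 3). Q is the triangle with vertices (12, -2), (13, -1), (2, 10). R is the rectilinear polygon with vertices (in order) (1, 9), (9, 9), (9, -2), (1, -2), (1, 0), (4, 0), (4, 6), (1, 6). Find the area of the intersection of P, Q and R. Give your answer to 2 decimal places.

The intersection is the polygon with vertices (9,3), (9,2.273), (8.393,2.328), (5.316,6.021), (5.706,6.294).
By the shoelace formula its area is 3.47.

3.47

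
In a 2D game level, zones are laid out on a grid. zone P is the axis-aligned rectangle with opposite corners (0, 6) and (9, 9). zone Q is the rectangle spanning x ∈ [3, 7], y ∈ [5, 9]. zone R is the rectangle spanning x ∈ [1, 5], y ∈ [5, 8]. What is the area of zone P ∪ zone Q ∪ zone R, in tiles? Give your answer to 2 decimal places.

33.00

By inclusion–exclusion:
Individual areas: |zone P| = 27, |zone Q| = 16, |zone R| = 12.
|zone P∩zone Q|: x∈[3,7], y∈[6,9] → 4·3 = 12.
|zone P∩zone R|: x∈[1,5], y∈[6,8] → 4·2 = 8.
|zone Q∩zone R|: x∈[3,5], y∈[5,8] → 2·3 = 6.
|zone P∩zone Q∩zone R| = 4.
|zone P ∪ zone Q ∪ zone R| = 55 − 26 + 4 = 33.00.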